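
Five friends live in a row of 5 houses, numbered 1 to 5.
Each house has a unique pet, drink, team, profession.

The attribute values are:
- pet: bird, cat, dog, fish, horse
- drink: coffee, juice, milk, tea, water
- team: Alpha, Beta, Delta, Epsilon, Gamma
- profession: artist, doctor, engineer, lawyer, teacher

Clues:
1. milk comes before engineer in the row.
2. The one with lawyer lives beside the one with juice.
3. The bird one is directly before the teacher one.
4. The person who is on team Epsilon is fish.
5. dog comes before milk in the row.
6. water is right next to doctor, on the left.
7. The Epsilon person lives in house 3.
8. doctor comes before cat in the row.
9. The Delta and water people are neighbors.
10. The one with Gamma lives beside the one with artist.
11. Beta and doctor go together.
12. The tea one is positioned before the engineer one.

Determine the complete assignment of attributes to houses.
Solution:

House | Pet | Drink | Team | Profession
---------------------------------------
  1   | dog | tea | Gamma | lawyer
  2   | bird | juice | Delta | artist
  3   | fish | water | Epsilon | teacher
  4   | horse | milk | Beta | doctor
  5   | cat | coffee | Alpha | engineer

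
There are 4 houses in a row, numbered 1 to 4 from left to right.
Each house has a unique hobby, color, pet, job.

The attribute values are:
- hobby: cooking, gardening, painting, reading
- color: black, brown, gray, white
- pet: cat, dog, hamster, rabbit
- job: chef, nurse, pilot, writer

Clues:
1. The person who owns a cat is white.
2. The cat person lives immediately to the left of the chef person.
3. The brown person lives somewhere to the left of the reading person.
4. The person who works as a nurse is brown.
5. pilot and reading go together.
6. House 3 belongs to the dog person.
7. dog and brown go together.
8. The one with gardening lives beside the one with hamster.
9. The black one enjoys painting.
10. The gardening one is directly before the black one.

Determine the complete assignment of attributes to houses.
Solution:

House | Hobby | Color | Pet | Job
---------------------------------
  1   | gardening | white | cat | writer
  2   | painting | black | hamster | chef
  3   | cooking | brown | dog | nurse
  4   | reading | gray | rabbit | pilot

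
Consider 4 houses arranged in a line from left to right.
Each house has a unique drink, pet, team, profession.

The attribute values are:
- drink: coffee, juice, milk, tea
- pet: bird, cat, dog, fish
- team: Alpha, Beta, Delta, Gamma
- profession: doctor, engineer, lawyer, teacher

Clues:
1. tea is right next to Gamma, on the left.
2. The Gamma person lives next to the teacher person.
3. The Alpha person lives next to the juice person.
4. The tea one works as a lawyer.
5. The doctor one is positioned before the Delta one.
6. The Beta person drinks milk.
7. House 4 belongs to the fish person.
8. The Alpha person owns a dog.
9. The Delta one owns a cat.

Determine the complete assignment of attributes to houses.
Solution:

House | Drink | Pet | Team | Profession
---------------------------------------
  1   | tea | dog | Alpha | lawyer
  2   | juice | bird | Gamma | doctor
  3   | coffee | cat | Delta | teacher
  4   | milk | fish | Beta | engineer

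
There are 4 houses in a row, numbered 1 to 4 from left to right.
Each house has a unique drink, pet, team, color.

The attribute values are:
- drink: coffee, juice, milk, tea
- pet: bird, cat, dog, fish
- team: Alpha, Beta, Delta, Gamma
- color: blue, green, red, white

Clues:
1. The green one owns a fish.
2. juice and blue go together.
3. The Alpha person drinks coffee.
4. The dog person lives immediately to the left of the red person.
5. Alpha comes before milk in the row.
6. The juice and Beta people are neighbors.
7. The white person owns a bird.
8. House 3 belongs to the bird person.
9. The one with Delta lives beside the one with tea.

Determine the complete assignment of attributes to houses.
Solution:

House | Drink | Pet | Team | Color
----------------------------------
  1   | juice | dog | Delta | blue
  2   | tea | cat | Beta | red
  3   | coffee | bird | Alpha | white
  4   | milk | fish | Gamma | green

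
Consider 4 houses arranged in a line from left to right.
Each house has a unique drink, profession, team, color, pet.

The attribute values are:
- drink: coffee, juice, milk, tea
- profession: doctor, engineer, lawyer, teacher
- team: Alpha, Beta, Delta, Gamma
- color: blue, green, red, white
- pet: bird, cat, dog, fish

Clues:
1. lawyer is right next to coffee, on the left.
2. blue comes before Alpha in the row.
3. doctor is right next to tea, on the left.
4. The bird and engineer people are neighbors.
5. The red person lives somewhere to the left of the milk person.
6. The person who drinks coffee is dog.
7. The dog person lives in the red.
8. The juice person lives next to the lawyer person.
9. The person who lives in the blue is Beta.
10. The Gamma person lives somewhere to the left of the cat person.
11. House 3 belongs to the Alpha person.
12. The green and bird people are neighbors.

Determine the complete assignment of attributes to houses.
Solution:

House | Drink | Profession | Team | Color | Pet
-----------------------------------------------
  1   | juice | doctor | Gamma | green | fish
  2   | tea | lawyer | Beta | blue | bird
  3   | coffee | engineer | Alpha | red | dog
  4   | milk | teacher | Delta | white | cat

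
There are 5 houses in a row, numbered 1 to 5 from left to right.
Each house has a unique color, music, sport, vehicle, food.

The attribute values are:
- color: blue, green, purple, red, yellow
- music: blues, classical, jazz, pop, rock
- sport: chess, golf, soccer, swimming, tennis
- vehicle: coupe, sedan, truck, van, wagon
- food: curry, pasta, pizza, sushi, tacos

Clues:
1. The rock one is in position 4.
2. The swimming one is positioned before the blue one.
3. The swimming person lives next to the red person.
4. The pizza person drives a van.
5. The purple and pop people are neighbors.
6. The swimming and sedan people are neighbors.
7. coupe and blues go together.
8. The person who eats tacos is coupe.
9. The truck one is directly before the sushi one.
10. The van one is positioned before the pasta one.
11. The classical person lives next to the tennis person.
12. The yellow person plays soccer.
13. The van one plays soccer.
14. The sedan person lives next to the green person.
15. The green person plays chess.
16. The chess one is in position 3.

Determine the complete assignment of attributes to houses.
Solution:

House | Color | Music | Sport | Vehicle | Food
----------------------------------------------
  1   | purple | classical | swimming | truck | curry
  2   | red | pop | tennis | sedan | sushi
  3   | green | blues | chess | coupe | tacos
  4   | yellow | rock | soccer | van | pizza
  5   | blue | jazz | golf | wagon | pasta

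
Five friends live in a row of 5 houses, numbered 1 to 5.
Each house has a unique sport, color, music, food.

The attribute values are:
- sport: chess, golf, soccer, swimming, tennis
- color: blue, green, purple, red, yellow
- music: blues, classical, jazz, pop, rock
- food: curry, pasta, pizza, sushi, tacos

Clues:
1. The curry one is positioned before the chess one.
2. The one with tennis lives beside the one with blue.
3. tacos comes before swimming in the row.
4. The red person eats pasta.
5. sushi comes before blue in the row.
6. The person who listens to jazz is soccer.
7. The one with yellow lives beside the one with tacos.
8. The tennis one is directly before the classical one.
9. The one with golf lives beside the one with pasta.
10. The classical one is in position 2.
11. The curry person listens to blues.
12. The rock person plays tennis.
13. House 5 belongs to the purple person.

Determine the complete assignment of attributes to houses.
Solution:

House | Sport | Color | Music | Food
------------------------------------
  1   | tennis | yellow | rock | sushi
  2   | golf | blue | classical | tacos
  3   | soccer | red | jazz | pasta
  4   | swimming | green | blues | curry
  5   | chess | purple | pop | pizza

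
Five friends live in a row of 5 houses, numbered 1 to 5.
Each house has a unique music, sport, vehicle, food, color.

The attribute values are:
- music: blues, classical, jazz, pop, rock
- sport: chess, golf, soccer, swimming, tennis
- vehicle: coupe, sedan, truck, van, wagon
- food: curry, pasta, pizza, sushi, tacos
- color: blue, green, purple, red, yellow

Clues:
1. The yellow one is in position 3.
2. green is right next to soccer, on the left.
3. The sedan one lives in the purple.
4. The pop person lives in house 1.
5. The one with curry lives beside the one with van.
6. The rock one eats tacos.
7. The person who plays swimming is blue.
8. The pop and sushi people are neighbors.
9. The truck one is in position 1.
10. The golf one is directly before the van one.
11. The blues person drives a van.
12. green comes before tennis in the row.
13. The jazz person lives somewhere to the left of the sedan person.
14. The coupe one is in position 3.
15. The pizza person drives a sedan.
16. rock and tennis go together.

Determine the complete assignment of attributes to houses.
Solution:

House | Music | Sport | Vehicle | Food | Color
----------------------------------------------
  1   | pop | golf | truck | curry | green
  2   | blues | soccer | van | sushi | red
  3   | rock | tennis | coupe | tacos | yellow
  4   | jazz | swimming | wagon | pasta | blue
  5   | classical | chess | sedan | pizza | purple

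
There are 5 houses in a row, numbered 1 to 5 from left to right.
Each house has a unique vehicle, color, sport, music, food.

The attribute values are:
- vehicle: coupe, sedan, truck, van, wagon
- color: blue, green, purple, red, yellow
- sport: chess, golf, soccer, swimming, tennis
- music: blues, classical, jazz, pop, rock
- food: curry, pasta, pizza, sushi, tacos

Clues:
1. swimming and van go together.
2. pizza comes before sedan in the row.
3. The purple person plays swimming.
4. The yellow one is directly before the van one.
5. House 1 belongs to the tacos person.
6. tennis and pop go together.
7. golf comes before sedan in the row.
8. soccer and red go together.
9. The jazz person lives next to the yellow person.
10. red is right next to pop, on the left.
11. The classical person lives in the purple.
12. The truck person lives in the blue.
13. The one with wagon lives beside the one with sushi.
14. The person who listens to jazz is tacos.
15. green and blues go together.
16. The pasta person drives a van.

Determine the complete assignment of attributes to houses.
Solution:

House | Vehicle | Color | Sport | Music | Food
----------------------------------------------
  1   | wagon | red | soccer | jazz | tacos
  2   | coupe | yellow | tennis | pop | sushi
  3   | van | purple | swimming | classical | pasta
  4   | truck | blue | golf | rock | pizza
  5   | sedan | green | chess | blues | curry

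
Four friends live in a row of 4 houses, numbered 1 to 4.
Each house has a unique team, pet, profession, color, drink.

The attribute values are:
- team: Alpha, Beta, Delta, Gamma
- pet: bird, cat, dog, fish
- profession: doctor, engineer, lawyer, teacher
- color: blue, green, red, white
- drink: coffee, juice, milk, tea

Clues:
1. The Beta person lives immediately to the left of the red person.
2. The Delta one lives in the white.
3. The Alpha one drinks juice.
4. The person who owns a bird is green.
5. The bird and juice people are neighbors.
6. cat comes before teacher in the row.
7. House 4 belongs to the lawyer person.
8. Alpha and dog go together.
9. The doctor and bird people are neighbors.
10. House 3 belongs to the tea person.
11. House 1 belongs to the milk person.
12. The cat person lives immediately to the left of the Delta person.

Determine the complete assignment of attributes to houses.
Solution:

House | Team | Pet | Profession | Color | Drink
-----------------------------------------------
  1   | Gamma | cat | engineer | blue | milk
  2   | Delta | fish | doctor | white | coffee
  3   | Beta | bird | teacher | green | tea
  4   | Alpha | dog | lawyer | red | juice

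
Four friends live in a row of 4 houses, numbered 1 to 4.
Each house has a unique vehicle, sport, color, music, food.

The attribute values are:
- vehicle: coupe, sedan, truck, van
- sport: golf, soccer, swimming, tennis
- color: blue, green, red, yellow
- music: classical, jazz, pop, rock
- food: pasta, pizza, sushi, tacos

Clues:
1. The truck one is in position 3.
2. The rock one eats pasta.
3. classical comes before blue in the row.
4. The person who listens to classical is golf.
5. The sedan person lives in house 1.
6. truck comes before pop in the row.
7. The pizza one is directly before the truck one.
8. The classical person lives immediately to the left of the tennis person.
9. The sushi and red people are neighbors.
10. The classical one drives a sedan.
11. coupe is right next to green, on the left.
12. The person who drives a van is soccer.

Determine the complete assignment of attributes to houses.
Solution:

House | Vehicle | Sport | Color | Music | Food
----------------------------------------------
  1   | sedan | golf | yellow | classical | sushi
  2   | coupe | tennis | red | jazz | pizza
  3   | truck | swimming | green | rock | pasta
  4   | van | soccer | blue | pop | tacos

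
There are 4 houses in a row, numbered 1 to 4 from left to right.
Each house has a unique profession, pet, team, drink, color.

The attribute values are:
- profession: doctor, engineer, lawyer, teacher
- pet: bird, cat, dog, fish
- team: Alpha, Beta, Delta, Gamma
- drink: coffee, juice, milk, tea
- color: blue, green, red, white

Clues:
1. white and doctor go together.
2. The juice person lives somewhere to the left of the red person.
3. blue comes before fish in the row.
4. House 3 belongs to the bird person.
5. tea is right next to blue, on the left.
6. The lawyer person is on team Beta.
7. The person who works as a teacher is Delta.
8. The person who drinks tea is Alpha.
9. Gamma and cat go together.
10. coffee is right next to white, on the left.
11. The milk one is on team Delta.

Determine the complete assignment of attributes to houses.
Solution:

House | Profession | Pet | Team | Drink | Color
-----------------------------------------------
  1   | engineer | cat | Gamma | coffee | green
  2   | doctor | dog | Alpha | tea | white
  3   | lawyer | bird | Beta | juice | blue
  4   | teacher | fish | Delta | milk | red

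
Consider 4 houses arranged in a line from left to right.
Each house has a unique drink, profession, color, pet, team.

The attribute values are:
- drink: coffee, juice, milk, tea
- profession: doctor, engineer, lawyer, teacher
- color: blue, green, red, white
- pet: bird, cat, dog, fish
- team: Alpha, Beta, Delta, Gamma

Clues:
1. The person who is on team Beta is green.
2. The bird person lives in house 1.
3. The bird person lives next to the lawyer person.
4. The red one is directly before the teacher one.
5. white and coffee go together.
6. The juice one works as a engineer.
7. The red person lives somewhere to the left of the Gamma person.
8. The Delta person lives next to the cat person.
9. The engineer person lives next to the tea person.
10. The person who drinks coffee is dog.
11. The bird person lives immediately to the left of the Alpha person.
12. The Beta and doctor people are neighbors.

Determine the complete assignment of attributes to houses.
Solution:

House | Drink | Profession | Color | Pet | Team
-----------------------------------------------
  1   | juice | engineer | blue | bird | Delta
  2   | tea | lawyer | red | cat | Alpha
  3   | milk | teacher | green | fish | Beta
  4   | coffee | doctor | white | dog | Gamma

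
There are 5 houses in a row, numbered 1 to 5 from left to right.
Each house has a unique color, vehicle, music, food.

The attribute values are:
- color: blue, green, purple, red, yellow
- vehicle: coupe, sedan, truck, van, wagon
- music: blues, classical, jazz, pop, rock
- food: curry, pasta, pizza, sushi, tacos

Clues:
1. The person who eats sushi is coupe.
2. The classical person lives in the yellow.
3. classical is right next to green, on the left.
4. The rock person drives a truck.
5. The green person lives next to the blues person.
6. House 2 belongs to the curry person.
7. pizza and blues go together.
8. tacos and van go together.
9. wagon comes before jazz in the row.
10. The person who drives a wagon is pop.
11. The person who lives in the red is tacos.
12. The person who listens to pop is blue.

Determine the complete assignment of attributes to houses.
Solution:

House | Color | Vehicle | Music | Food
--------------------------------------
  1   | yellow | coupe | classical | sushi
  2   | green | truck | rock | curry
  3   | purple | sedan | blues | pizza
  4   | blue | wagon | pop | pasta
  5   | red | van | jazz | tacos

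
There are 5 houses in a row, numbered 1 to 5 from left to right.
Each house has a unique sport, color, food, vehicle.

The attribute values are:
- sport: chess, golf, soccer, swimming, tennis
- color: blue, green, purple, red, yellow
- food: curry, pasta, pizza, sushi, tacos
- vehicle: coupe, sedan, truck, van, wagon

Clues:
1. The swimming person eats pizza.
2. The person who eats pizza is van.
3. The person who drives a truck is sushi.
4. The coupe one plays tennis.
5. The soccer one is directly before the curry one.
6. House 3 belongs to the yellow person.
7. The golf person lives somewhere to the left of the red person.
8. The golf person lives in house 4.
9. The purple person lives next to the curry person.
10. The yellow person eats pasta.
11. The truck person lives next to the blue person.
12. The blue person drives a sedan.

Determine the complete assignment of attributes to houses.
Solution:

House | Sport | Color | Food | Vehicle
--------------------------------------
  1   | soccer | purple | sushi | truck
  2   | chess | blue | curry | sedan
  3   | tennis | yellow | pasta | coupe
  4   | golf | green | tacos | wagon
  5   | swimming | red | pizza | van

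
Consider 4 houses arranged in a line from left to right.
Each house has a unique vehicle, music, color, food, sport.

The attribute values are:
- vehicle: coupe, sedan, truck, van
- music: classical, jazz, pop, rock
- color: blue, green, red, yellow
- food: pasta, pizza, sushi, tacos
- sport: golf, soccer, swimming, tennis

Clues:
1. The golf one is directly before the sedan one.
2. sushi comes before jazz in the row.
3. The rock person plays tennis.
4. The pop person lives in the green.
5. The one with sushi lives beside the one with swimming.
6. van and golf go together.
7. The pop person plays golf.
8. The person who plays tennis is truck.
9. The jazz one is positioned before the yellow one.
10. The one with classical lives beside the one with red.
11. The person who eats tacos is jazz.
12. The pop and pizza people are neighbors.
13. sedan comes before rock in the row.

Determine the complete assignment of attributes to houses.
Solution:

House | Vehicle | Music | Color | Food | Sport
----------------------------------------------
  1   | van | pop | green | sushi | golf
  2   | sedan | classical | blue | pizza | swimming
  3   | coupe | jazz | red | tacos | soccer
  4   | truck | rock | yellow | pasta | tennis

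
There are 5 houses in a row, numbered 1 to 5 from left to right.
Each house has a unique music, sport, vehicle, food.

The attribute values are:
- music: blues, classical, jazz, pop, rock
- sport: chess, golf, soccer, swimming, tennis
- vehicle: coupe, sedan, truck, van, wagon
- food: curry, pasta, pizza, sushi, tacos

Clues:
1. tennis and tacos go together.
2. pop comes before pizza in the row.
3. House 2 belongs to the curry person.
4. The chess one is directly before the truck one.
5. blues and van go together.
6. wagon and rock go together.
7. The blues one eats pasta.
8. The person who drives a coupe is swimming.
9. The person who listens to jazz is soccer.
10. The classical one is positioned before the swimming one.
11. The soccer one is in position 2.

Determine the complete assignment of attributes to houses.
Solution:

House | Music | Sport | Vehicle | Food
--------------------------------------
  1   | blues | chess | van | pasta
  2   | jazz | soccer | truck | curry
  3   | classical | tennis | sedan | tacos
  4   | pop | swimming | coupe | sushi
  5   | rock | golf | wagon | pizza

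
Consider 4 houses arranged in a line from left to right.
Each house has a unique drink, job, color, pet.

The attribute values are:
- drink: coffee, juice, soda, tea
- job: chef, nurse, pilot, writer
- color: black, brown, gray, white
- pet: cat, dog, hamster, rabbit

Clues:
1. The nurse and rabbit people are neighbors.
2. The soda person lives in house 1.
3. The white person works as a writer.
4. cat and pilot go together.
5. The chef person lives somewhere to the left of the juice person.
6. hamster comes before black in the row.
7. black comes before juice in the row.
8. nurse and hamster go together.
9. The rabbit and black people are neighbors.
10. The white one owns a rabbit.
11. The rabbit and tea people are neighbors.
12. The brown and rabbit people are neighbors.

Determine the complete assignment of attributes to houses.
Solution:

House | Drink | Job | Color | Pet
---------------------------------
  1   | soda | nurse | brown | hamster
  2   | coffee | writer | white | rabbit
  3   | tea | chef | black | dog
  4   | juice | pilot | gray | cat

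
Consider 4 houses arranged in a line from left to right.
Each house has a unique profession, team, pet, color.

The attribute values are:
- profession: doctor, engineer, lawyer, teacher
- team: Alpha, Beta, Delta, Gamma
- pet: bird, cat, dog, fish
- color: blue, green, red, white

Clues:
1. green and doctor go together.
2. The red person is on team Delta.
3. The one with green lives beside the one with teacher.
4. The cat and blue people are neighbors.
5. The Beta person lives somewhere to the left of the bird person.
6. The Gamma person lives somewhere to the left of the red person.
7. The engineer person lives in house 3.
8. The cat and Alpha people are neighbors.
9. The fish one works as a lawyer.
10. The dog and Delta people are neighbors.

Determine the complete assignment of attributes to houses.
Solution:

House | Profession | Team | Pet | Color
---------------------------------------
  1   | doctor | Beta | cat | green
  2   | teacher | Alpha | bird | blue
  3   | engineer | Gamma | dog | white
  4   | lawyer | Delta | fish | red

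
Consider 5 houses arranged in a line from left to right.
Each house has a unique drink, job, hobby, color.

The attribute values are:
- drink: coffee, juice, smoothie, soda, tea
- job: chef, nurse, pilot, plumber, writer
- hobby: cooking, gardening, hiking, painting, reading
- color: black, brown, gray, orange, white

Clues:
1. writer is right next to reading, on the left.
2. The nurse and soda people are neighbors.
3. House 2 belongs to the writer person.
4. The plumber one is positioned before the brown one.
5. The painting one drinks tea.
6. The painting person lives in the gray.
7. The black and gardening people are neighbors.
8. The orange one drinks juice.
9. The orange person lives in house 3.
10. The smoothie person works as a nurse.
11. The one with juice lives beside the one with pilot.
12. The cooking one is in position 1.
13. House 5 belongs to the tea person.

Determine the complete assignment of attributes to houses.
Solution:

House | Drink | Job | Hobby | Color
-----------------------------------
  1   | smoothie | nurse | cooking | black
  2   | soda | writer | gardening | white
  3   | juice | plumber | reading | orange
  4   | coffee | pilot | hiking | brown
  5   | tea | chef | painting | gray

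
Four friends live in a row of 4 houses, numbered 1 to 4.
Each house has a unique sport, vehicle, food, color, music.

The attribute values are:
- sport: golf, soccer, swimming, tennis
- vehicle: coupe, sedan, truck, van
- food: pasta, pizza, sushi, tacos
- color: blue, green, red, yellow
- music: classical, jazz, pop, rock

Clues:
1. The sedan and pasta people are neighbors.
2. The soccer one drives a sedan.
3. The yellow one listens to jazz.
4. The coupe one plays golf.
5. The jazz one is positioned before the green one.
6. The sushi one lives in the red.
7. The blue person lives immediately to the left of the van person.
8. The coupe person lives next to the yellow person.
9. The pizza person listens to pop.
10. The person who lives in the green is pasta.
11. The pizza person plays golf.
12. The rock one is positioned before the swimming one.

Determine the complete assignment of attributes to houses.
Solution:

House | Sport | Vehicle | Food | Color | Music
----------------------------------------------
  1   | golf | coupe | pizza | blue | pop
  2   | tennis | van | tacos | yellow | jazz
  3   | soccer | sedan | sushi | red | rock
  4   | swimming | truck | pasta | green | classical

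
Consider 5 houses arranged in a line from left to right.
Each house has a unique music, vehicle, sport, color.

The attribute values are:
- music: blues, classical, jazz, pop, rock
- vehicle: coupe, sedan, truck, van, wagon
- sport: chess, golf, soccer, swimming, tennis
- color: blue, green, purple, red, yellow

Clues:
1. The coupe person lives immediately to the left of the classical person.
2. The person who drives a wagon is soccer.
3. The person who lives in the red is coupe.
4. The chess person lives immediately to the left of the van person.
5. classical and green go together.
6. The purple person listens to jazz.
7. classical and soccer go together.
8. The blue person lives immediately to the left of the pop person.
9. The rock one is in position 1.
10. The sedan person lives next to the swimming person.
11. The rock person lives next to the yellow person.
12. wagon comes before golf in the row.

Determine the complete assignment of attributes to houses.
Solution:

House | Music | Vehicle | Sport | Color
---------------------------------------
  1   | rock | sedan | chess | blue
  2   | pop | van | swimming | yellow
  3   | blues | coupe | tennis | red
  4   | classical | wagon | soccer | green
  5   | jazz | truck | golf | purple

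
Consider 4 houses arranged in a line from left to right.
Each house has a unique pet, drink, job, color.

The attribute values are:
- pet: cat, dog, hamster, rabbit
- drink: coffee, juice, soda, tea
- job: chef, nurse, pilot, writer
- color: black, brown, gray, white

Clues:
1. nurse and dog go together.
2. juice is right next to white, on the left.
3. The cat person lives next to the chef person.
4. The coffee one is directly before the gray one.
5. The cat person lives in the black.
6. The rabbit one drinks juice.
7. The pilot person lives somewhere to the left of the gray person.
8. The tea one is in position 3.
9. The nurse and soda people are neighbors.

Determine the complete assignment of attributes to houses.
Solution:

House | Pet | Drink | Job | Color
---------------------------------
  1   | cat | coffee | pilot | black
  2   | rabbit | juice | chef | gray
  3   | dog | tea | nurse | white
  4   | hamster | soda | writer | brown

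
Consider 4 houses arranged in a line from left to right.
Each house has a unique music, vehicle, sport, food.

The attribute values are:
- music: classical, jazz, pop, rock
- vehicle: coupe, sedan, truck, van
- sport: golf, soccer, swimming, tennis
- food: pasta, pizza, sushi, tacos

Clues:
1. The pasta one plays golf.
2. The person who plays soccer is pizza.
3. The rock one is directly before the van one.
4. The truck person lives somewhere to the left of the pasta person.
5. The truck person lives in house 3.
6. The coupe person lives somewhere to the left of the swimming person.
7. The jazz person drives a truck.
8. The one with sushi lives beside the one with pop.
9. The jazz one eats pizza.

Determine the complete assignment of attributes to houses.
Solution:

House | Music | Vehicle | Sport | Food
--------------------------------------
  1   | rock | coupe | tennis | sushi
  2   | pop | van | swimming | tacos
  3   | jazz | truck | soccer | pizza
  4   | classical | sedan | golf | pasta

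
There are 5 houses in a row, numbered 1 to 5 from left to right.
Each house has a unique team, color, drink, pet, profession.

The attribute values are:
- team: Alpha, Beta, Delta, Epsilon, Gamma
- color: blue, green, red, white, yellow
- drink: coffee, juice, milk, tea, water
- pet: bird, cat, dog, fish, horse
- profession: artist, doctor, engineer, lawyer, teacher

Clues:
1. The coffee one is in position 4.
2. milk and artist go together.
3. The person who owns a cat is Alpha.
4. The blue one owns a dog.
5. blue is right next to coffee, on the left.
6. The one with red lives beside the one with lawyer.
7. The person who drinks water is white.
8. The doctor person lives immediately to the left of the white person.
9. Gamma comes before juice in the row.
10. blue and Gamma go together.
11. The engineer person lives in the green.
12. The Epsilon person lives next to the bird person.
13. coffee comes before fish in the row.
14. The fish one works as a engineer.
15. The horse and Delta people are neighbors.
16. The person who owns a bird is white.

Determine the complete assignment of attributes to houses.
Solution:

House | Team | Color | Drink | Pet | Profession
-----------------------------------------------
  1   | Epsilon | red | tea | horse | doctor
  2   | Delta | white | water | bird | lawyer
  3   | Gamma | blue | milk | dog | artist
  4   | Alpha | yellow | coffee | cat | teacher
  5   | Beta | green | juice | fish | engineer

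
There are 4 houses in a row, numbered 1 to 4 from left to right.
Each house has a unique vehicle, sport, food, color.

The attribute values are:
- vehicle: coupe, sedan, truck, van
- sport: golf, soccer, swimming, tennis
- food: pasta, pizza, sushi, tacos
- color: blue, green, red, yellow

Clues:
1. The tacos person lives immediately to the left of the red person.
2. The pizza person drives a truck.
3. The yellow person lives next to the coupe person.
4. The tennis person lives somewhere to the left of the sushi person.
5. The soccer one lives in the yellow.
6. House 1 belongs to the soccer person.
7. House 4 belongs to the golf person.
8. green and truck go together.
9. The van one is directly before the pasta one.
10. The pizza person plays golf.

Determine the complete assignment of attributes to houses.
Solution:

House | Vehicle | Sport | Food | Color
--------------------------------------
  1   | van | soccer | tacos | yellow
  2   | coupe | tennis | pasta | red
  3   | sedan | swimming | sushi | blue
  4   | truck | golf | pizza | green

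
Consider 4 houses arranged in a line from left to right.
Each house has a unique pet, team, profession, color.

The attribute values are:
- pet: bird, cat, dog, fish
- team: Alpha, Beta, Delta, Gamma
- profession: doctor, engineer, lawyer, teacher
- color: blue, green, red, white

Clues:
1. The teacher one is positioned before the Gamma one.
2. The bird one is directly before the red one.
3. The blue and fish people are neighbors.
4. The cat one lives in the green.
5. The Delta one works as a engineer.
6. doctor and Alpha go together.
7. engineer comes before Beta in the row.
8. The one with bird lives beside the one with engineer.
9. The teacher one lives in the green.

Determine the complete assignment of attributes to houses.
Solution:

House | Pet | Team | Profession | Color
---------------------------------------
  1   | bird | Alpha | doctor | blue
  2   | fish | Delta | engineer | red
  3   | cat | Beta | teacher | green
  4   | dog | Gamma | lawyer | white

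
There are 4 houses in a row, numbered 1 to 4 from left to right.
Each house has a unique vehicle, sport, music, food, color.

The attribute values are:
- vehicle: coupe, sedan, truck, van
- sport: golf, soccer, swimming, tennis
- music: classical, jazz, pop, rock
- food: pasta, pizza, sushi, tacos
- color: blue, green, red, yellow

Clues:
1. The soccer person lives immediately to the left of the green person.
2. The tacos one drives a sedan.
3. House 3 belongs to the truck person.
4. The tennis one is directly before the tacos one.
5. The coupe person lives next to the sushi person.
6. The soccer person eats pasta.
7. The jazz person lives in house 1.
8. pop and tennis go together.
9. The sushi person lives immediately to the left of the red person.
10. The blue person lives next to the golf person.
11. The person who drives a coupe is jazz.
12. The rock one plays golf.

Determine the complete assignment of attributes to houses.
Solution:

House | Vehicle | Sport | Music | Food | Color
----------------------------------------------
  1   | coupe | soccer | jazz | pasta | blue
  2   | van | golf | rock | sushi | green
  3   | truck | tennis | pop | pizza | red
  4   | sedan | swimming | classical | tacos | yellow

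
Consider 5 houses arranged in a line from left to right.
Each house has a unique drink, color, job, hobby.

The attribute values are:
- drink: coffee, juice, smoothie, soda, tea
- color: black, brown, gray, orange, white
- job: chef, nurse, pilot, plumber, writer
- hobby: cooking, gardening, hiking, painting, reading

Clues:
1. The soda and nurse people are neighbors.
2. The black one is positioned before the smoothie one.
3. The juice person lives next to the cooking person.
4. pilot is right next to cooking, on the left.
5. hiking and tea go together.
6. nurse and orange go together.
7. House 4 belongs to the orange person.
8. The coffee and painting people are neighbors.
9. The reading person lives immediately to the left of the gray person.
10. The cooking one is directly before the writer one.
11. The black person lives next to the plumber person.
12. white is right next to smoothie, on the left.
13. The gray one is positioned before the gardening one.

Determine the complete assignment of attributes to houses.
Solution:

House | Drink | Color | Job | Hobby
-----------------------------------
  1   | juice | black | pilot | reading
  2   | coffee | gray | plumber | cooking
  3   | soda | white | writer | painting
  4   | smoothie | orange | nurse | gardening
  5   | tea | brown | chef | hiking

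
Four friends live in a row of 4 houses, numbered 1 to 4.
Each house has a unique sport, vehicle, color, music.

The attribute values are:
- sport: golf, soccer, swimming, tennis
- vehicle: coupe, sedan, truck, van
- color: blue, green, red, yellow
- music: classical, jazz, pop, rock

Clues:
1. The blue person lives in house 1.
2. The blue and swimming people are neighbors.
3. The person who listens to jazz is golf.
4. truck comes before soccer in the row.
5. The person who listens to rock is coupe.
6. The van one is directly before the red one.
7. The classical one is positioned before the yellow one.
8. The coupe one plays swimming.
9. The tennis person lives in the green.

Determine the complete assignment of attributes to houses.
Solution:

House | Sport | Vehicle | Color | Music
---------------------------------------
  1   | golf | van | blue | jazz
  2   | swimming | coupe | red | rock
  3   | tennis | truck | green | classical
  4   | soccer | sedan | yellow | pop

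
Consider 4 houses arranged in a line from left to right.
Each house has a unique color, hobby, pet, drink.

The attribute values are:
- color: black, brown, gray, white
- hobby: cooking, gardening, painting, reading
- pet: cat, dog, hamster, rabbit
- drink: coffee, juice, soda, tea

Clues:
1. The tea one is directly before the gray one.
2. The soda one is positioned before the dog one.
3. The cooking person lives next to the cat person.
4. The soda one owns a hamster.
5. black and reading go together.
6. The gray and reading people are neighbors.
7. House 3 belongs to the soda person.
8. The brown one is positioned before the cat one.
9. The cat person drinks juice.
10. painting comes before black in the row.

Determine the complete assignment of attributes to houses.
Solution:

House | Color | Hobby | Pet | Drink
-----------------------------------
  1   | brown | cooking | rabbit | tea
  2   | gray | painting | cat | juice
  3   | black | reading | hamster | soda
  4   | white | gardening | dog | coffee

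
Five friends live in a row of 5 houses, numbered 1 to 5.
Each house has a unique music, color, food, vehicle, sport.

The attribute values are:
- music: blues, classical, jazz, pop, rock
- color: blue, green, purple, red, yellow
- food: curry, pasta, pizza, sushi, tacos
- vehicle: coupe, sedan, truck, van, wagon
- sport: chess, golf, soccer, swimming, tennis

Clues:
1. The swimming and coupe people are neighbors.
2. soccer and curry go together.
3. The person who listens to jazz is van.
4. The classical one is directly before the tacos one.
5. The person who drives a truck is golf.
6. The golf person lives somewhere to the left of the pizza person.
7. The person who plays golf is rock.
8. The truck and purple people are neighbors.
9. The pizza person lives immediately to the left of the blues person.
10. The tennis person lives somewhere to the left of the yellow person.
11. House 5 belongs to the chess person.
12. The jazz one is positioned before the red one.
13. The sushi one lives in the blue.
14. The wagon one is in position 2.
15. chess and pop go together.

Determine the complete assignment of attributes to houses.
Solution:

House | Music | Color | Food | Vehicle | Sport
----------------------------------------------
  1   | rock | blue | sushi | truck | golf
  2   | classical | purple | pizza | wagon | swimming
  3   | blues | green | tacos | coupe | tennis
  4   | jazz | yellow | curry | van | soccer
  5   | pop | red | pasta | sedan | chess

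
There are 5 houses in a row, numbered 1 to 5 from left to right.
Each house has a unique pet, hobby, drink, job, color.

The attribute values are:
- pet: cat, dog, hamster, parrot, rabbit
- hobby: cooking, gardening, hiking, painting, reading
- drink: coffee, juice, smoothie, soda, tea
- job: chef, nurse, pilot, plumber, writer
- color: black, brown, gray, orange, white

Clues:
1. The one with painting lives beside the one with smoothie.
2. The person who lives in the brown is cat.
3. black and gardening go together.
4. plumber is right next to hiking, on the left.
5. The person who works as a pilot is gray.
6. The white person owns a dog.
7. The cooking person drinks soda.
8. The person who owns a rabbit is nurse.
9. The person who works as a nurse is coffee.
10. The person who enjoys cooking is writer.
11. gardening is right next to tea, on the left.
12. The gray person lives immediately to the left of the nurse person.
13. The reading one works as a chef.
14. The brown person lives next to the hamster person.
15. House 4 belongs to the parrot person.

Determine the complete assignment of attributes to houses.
Solution:

House | Pet | Hobby | Drink | Job | Color
-----------------------------------------
  1   | cat | painting | juice | plumber | brown
  2   | hamster | hiking | smoothie | pilot | gray
  3   | rabbit | gardening | coffee | nurse | black
  4   | parrot | reading | tea | chef | orange
  5   | dog | cooking | soda | writer | white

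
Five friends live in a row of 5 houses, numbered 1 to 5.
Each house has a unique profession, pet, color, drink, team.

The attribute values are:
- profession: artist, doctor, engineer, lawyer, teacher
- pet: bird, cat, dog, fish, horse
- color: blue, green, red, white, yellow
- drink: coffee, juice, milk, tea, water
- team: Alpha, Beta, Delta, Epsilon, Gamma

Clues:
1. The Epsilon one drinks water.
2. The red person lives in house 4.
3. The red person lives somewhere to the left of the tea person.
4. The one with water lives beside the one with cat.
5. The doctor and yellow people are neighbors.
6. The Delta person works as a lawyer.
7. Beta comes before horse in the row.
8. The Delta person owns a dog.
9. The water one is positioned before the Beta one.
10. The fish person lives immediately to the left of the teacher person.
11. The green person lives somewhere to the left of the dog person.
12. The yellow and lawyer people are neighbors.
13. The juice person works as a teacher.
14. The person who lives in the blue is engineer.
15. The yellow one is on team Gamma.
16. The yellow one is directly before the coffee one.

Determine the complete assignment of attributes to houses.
Solution:

House | Profession | Pet | Color | Drink | Team
-----------------------------------------------
  1   | doctor | fish | green | water | Epsilon
  2   | teacher | cat | yellow | juice | Gamma
  3   | lawyer | dog | white | coffee | Delta
  4   | artist | bird | red | milk | Beta
  5   | engineer | horse | blue | tea | Alpha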